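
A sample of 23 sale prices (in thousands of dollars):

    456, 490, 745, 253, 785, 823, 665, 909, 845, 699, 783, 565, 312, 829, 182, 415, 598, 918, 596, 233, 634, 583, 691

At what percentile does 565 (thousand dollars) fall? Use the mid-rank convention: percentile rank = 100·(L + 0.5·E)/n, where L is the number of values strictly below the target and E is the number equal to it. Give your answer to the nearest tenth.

Sorted: 182, 233, 253, 312, 415, 456, 490, 565, 583, 596, 598, 634, 665, 691, 699, 745, 783, 785, 823, 829, 845, 909, 918.
Count below 565: L = 7; count equal: E = 1; n = 23.
Percentile rank = 100·(7 + 0.5·1)/23 = 100·7.5/23 = 32.61.

32.6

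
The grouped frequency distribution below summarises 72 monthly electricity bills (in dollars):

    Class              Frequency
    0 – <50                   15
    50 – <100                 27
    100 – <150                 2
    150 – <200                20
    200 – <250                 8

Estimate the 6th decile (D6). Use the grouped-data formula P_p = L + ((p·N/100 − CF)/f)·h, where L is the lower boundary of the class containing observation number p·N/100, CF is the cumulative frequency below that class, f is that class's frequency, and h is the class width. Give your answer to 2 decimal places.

130.00

N = 72; target position k = 60/100 · 72 = 43.2.
Cumulative frequencies: 15, 42, 44, 64, 72.
Observation 43.2 falls in the class 100 – <150.
L = 100, CF = 42, f = 2, h = 50.
P60 = 100 + ((43.2 − 42)/2)·50 = 100 + 30 = 130.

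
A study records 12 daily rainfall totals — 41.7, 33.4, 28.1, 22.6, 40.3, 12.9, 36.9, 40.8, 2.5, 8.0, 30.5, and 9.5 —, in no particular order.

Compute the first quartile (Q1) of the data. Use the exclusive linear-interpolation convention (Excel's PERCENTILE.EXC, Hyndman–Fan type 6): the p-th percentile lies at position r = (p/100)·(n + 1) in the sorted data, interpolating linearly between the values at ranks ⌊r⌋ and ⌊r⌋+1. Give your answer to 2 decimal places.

Sorted: 2.5, 8.0, 9.5, 12.9, 22.6, 28.1, 30.5, 33.4, 36.9, 40.3, 40.8, 41.7.
n = 12.
r = (25/100)·(12 + 1) = 3.25.
Rank 3 is 9.5 and rank 4 is 12.9.
Interpolate: 9.5 + 0.25·(12.9 − 9.5) = 9.5 + 0.25·3.4 = 10.35.

10.35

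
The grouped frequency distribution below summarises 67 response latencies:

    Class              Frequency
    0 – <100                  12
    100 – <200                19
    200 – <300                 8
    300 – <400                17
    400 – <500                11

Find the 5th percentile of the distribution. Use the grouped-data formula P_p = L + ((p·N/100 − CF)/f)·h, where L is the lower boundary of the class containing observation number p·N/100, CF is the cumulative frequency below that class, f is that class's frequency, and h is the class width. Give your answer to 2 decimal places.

N = 67; target position k = 5/100 · 67 = 3.35.
Cumulative frequencies: 12, 31, 39, 56, 67.
Observation 3.35 falls in the class 0 – <100.
L = 0, CF = 0, f = 12, h = 100.
P5 = 0 + ((3.35 − 0)/12)·100 = 0 + 27.9167 = 27.9167.

27.92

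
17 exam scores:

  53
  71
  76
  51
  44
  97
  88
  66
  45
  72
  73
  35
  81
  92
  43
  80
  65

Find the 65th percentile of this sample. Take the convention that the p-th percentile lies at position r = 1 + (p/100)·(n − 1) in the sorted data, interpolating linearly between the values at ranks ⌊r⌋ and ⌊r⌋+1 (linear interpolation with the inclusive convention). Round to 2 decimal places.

Sorted: 35, 43, 44, 45, 51, 53, 65, 66, 71, 72, 73, 76, 80, 81, 88, 92, 97.
n = 17.
r = 1 + (65/100)·(17 − 1) = 1 + 10.4 = 11.4.
Rank 11 is 73 and rank 12 is 76.
Interpolate: 73 + 0.4·(76 − 73) = 73 + 0.4·3 = 74.2.

74.20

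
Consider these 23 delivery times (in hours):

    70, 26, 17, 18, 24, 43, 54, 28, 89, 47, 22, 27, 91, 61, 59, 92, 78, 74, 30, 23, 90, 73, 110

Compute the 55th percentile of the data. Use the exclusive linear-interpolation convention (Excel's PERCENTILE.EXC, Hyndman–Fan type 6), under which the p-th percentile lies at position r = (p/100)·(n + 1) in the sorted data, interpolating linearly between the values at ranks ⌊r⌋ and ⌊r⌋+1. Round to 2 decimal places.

Sorted: 17, 18, 22, 23, 24, 26, 27, 28, 30, 43, 47, 54, 59, 61, 70, 73, 74, 78, 89, 90, 91, 92, 110.
n = 23.
r = (55/100)·(23 + 1) = 13.2.
Rank 13 is 59 and rank 14 is 61.
Interpolate: 59 + 0.2·(61 − 59) = 59 + 0.2·2 = 59.4.

59.40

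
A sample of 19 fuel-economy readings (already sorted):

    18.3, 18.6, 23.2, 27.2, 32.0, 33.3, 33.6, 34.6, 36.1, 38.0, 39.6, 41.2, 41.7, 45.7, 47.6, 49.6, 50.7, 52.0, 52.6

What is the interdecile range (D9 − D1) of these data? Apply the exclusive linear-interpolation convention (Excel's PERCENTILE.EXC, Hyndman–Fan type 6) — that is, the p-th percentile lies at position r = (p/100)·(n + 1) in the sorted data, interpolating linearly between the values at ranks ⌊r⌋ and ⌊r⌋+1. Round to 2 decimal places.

n = 19.
P10: r = 2 (integer) → 18.6.
P90: r = 18 (integer) → 52.
Difference: 52 − 18.6 = 33.4.

33.40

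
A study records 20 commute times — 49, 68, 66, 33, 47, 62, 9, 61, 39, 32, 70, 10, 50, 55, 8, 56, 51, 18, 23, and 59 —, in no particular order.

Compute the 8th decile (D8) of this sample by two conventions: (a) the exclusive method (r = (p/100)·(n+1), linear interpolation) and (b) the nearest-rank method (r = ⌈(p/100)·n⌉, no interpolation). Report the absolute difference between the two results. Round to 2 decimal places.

0.80

Sorted: 8, 9, 10, 18, 23, 32, 33, 39, 47, 49, 50, 51, 55, 56, 59, 61, 62, 66, 68, 70.
n = 20.
(a) r = 16.8; between ranks 16 (61) and 17 (62): 61.8.
(b) the nearest-rank method: rank 16 → 61.
|61.8 − 61| = 0.8.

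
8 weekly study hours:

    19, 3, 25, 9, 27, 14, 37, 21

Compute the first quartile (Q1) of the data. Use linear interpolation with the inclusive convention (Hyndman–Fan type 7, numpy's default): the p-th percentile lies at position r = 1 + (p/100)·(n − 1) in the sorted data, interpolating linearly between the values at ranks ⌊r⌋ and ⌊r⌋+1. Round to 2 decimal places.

Sorted: 3, 9, 14, 19, 21, 25, 27, 37.
n = 8.
r = 1 + (25/100)·(8 − 1) = 1 + 1.75 = 2.75.
Rank 2 is 9 and rank 3 is 14.
Interpolate: 9 + 0.75·(14 − 9) = 9 + 0.75·5 = 12.75.

12.75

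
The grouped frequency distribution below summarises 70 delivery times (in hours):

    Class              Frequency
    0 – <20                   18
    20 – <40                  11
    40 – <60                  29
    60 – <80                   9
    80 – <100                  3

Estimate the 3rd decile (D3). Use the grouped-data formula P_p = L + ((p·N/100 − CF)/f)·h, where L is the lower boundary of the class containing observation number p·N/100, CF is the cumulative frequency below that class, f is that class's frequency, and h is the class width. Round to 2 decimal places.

25.45

N = 70; target position k = 30/100 · 70 = 21.
Cumulative frequencies: 18, 29, 58, 67, 70.
Observation 21 falls in the class 20 – <40.
L = 20, CF = 18, f = 11, h = 20.
P30 = 20 + ((21 − 18)/11)·20 = 20 + 5.45455 = 25.4545.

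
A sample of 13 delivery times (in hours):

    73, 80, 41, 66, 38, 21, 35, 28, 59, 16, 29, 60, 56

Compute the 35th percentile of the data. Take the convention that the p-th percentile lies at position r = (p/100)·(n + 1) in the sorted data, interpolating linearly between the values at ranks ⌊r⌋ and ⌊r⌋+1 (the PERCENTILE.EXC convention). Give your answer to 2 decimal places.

Sorted: 16, 21, 28, 29, 35, 38, 41, 56, 59, 60, 66, 73, 80.
n = 13.
r = (35/100)·(13 + 1) = 4.9.
Rank 4 is 29 and rank 5 is 35.
Interpolate: 29 + 0.9·(35 − 29) = 29 + 0.9·6 = 34.4.

34.40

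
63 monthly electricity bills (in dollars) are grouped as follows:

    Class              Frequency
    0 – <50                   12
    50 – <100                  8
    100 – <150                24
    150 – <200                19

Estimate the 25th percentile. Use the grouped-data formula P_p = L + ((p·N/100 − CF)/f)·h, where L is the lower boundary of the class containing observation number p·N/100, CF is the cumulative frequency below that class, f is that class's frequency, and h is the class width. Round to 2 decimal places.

N = 63; target position k = 25/100 · 63 = 15.75.
Cumulative frequencies: 12, 20, 44, 63.
Observation 15.75 falls in the class 50 – <100.
L = 50, CF = 12, f = 8, h = 50.
P25 = 50 + ((15.75 − 12)/8)·50 = 50 + 23.4375 = 73.4375.

73.44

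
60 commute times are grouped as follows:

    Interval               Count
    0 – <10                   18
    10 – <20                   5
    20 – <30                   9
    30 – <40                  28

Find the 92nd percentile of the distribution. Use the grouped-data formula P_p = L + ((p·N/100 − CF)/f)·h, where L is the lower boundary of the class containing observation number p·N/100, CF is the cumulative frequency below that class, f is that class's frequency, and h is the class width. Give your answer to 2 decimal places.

N = 60; target position k = 92/100 · 60 = 55.2.
Cumulative frequencies: 18, 23, 32, 60.
Observation 55.2 falls in the class 30 – <40.
L = 30, CF = 32, f = 28, h = 10.
P92 = 30 + ((55.2 − 32)/28)·10 = 30 + 8.28571 = 38.2857.

38.29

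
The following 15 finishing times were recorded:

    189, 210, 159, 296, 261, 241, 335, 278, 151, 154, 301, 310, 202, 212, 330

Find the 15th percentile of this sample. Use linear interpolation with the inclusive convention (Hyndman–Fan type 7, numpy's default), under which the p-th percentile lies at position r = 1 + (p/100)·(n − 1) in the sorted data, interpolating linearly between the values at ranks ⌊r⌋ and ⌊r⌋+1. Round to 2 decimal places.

Sorted: 151, 154, 159, 189, 202, 210, 212, 241, 261, 278, 296, 301, 310, 330, 335.
n = 15.
r = 1 + (15/100)·(15 − 1) = 1 + 2.1 = 3.1.
Rank 3 is 159 and rank 4 is 189.
Interpolate: 159 + 0.1·(189 − 159) = 159 + 0.1·30 = 162.

162.00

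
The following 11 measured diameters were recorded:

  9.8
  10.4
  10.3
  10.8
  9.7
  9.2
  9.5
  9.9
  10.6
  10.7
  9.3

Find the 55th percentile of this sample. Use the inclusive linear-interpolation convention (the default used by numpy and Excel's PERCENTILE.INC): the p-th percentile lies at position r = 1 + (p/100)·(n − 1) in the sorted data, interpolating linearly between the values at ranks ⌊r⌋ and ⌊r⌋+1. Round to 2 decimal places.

10.10

Sorted: 9.2, 9.3, 9.5, 9.7, 9.8, 9.9, 10.3, 10.4, 10.6, 10.7, 10.8.
n = 11.
r = 1 + (55/100)·(11 − 1) = 1 + 5.5 = 6.5.
Rank 6 is 9.9 and rank 7 is 10.3.
Interpolate: 9.9 + 0.5·(10.3 − 9.9) = 9.9 + 0.5·0.4 = 10.1.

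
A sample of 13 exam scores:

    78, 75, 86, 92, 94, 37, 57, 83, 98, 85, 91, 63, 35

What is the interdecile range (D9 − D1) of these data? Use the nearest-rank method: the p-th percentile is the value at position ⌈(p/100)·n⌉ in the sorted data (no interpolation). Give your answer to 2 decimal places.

57.00

Sorted: 35, 37, 57, 63, 75, 78, 83, 85, 86, 91, 92, 94, 98.
n = 13.
P10: rank ⌈10/100·13⌉ = 2 → 37.
P90: rank ⌈90/100·13⌉ = 12 → 94.
Difference: 94 − 37 = 57.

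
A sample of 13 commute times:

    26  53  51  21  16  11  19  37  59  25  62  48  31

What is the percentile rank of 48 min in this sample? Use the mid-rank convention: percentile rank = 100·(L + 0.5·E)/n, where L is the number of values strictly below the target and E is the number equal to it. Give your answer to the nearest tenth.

Sorted: 11, 16, 19, 21, 25, 26, 31, 37, 48, 51, 53, 59, 62.
Count below 48: L = 8; count equal: E = 1; n = 13.
Percentile rank = 100·(8 + 0.5·1)/13 = 100·8.5/13 = 65.38.

65.4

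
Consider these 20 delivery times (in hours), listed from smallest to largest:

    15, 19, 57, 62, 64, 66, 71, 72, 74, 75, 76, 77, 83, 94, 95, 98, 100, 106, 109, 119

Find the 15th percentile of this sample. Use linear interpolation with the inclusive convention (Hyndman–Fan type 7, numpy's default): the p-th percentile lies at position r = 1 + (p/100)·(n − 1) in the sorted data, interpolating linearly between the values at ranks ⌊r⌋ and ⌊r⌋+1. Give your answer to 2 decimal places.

61.25

n = 20.
r = 1 + (15/100)·(20 − 1) = 1 + 2.85 = 3.85.
Rank 3 is 57 and rank 4 is 62.
Interpolate: 57 + 0.85·(62 − 57) = 57 + 0.85·5 = 61.25.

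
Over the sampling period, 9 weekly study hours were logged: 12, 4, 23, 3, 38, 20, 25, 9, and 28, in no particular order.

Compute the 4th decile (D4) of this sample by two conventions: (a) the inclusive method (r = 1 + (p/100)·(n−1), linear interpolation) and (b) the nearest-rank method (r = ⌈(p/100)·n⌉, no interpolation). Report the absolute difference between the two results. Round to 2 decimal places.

Sorted: 3, 4, 9, 12, 20, 23, 25, 28, 38.
n = 9.
(a) r = 4.2; between ranks 4 (12) and 5 (20): 13.6.
(b) the nearest-rank method: rank 4 → 12.
|13.6 − 12| = 1.6.

1.60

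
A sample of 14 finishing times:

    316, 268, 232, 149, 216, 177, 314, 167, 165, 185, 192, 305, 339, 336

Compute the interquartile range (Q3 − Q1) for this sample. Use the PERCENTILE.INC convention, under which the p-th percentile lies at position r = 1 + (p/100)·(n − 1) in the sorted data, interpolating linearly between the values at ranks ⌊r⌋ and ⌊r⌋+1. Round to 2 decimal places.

Sorted: 149, 165, 167, 177, 185, 192, 216, 232, 268, 305, 314, 316, 336, 339.
n = 14.
P25: r = 4.25; ranks 4–5 are 177, 185; interpolating gives 179.
P75: r = 10.75; ranks 10–11 are 305, 314; interpolating gives 311.75.
Difference: 311.75 − 179 = 132.75.

132.75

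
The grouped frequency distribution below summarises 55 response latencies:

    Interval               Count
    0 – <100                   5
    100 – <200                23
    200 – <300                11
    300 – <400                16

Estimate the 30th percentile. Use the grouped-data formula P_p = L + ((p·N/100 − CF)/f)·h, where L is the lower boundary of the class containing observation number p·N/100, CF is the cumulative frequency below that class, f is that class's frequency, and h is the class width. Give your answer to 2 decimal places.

150.00

N = 55; target position k = 30/100 · 55 = 16.5.
Cumulative frequencies: 5, 28, 39, 55.
Observation 16.5 falls in the class 100 – <200.
L = 100, CF = 5, f = 23, h = 100.
P30 = 100 + ((16.5 − 5)/23)·100 = 100 + 50 = 150.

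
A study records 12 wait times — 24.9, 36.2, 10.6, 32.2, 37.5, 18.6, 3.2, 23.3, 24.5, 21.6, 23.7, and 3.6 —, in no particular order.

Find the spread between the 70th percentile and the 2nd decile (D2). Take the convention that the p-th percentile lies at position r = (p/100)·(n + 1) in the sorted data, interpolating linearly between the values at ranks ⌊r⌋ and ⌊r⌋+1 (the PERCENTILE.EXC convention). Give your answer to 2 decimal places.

17.83

Sorted: 3.2, 3.6, 10.6, 18.6, 21.6, 23.3, 23.7, 24.5, 24.9, 32.2, 36.2, 37.5.
n = 12.
P20: r = 2.6; ranks 2–3 are 3.6, 10.6; interpolating gives 7.8.
P70: r = 9.1; ranks 9–10 are 24.9, 32.2; interpolating gives 25.63.
Difference: 25.63 − 7.8 = 17.83.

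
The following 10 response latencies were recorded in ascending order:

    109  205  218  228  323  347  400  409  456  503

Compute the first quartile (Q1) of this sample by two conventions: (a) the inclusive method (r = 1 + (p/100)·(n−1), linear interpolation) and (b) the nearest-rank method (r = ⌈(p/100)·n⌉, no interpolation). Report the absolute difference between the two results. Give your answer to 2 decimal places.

n = 10.
(a) r = 3.25; between ranks 3 (218) and 4 (228): 220.5.
(b) the nearest-rank method: rank 3 → 218.
|220.5 − 218| = 2.5.

2.50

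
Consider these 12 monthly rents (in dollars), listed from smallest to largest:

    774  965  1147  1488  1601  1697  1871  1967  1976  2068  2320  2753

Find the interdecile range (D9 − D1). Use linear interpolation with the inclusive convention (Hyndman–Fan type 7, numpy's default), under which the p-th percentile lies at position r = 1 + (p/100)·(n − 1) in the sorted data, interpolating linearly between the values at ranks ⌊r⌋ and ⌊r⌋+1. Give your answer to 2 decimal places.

n = 12.
P10: r = 2.1; ranks 2–3 are 965, 1147; interpolating gives 983.2.
P90: r = 10.9; ranks 10–11 are 2068, 2320; interpolating gives 2294.8.
Difference: 2294.8 − 983.2 = 1311.6.

1311.60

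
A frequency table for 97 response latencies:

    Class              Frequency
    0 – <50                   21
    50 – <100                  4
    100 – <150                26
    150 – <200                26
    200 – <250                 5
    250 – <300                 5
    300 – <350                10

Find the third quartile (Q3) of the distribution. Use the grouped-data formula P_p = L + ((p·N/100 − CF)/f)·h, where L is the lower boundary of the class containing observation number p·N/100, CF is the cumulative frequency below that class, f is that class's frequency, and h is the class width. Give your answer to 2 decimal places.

191.83

N = 97; target position k = 75/100 · 97 = 72.75.
Cumulative frequencies: 21, 25, 51, 77, 82, 87, 97.
Observation 72.75 falls in the class 150 – <200.
L = 150, CF = 51, f = 26, h = 50.
P75 = 150 + ((72.75 − 51)/26)·50 = 150 + 41.8269 = 191.827.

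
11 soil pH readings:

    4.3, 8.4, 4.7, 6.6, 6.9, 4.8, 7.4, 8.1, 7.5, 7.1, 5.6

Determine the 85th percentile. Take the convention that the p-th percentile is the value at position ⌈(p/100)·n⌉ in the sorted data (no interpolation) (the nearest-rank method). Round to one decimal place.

Sorted: 4.3, 4.7, 4.8, 5.6, 6.6, 6.9, 7.1, 7.4, 7.5, 8.1, 8.4.
n = 11.
Position = ⌈85/100 · 11⌉ = ⌈9.35⌉ = 10.
The value at rank 10 is 8.1.

8.1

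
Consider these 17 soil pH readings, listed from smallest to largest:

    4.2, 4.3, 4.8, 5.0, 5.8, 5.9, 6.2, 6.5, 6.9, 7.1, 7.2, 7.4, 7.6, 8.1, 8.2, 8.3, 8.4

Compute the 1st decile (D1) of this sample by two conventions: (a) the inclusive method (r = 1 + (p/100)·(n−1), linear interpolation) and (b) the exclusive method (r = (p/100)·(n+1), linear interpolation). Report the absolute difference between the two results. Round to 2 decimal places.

0.32

n = 17.
(a) r = 2.6; between ranks 2 (4.3) and 3 (4.8): 4.6.
(b) r = 1.8; between ranks 1 (4.2) and 2 (4.3): 4.28.
|4.6 − 4.28| = 0.32.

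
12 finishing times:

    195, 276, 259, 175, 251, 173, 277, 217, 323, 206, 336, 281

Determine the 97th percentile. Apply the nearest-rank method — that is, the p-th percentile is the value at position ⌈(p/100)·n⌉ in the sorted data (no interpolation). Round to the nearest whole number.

336

Sorted: 173, 175, 195, 206, 217, 251, 259, 276, 277, 281, 323, 336.
n = 12.
Position = ⌈97/100 · 12⌉ = ⌈11.64⌉ = 12.
The value at rank 12 is 336.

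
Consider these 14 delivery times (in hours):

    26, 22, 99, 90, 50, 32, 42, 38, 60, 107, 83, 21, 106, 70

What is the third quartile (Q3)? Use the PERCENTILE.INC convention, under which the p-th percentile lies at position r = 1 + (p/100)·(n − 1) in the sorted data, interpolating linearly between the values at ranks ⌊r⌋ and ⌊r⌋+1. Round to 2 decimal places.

Sorted: 21, 22, 26, 32, 38, 42, 50, 60, 70, 83, 90, 99, 106, 107.
n = 14.
r = 1 + (75/100)·(14 − 1) = 1 + 9.75 = 10.75.
Rank 10 is 83 and rank 11 is 90.
Interpolate: 83 + 0.75·(90 − 83) = 83 + 0.75·7 = 88.25.

88.25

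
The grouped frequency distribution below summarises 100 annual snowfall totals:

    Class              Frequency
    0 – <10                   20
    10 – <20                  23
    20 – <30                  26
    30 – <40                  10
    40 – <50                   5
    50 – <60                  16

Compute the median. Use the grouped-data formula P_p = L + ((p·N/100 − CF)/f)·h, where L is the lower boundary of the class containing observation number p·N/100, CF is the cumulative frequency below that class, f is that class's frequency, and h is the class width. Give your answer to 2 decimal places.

N = 100; target position k = 50/100 · 100 = 50.
Cumulative frequencies: 20, 43, 69, 79, 84, 100.
Observation 50 falls in the class 20 – <30.
L = 20, CF = 43, f = 26, h = 10.
P50 = 20 + ((50 − 43)/26)·10 = 20 + 2.69231 = 22.6923.

22.69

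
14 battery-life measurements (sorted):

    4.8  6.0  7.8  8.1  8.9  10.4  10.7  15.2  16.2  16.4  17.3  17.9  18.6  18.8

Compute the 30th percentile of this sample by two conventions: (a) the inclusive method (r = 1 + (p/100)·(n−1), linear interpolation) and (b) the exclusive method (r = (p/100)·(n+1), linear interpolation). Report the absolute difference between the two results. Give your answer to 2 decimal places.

n = 14.
(a) r = 4.9; between ranks 4 (8.1) and 5 (8.9): 8.82.
(b) r = 4.5; between ranks 4 (8.1) and 5 (8.9): 8.5.
|8.82 − 8.5| = 0.32.

0.32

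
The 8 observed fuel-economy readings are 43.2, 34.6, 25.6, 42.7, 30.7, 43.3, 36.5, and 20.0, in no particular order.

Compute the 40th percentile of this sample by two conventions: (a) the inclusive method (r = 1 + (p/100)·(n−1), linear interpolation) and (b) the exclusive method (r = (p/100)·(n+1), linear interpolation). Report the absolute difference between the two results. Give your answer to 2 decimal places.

0.78

Sorted: 20.0, 25.6, 30.7, 34.6, 36.5, 42.7, 43.2, 43.3.
n = 8.
(a) r = 3.8; between ranks 3 (30.7) and 4 (34.6): 33.82.
(b) r = 3.6; between ranks 3 (30.7) and 4 (34.6): 33.04.
|33.82 − 33.04| = 0.78.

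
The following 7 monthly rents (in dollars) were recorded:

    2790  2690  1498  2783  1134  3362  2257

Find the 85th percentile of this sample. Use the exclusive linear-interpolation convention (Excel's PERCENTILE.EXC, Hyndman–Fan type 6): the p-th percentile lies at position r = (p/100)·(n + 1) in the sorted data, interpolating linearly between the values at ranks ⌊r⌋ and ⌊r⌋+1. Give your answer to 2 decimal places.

3247.60

Sorted: 1134, 1498, 2257, 2690, 2783, 2790, 3362.
n = 7.
r = (85/100)·(7 + 1) = 6.8.
Rank 6 is 2790 and rank 7 is 3362.
Interpolate: 2790 + 0.8·(3362 − 2790) = 2790 + 0.8·572 = 3247.6.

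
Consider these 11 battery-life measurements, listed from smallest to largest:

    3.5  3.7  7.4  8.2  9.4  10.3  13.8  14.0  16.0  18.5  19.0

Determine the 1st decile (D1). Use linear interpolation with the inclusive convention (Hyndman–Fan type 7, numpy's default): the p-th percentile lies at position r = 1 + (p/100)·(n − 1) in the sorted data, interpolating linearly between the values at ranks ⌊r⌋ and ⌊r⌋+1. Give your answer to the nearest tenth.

3.7

n = 11.
r = 1 + (10/100)·(11 − 1) = 1 + 1 = 2.
r is an integer, so P10 is the value at rank 2: 3.7.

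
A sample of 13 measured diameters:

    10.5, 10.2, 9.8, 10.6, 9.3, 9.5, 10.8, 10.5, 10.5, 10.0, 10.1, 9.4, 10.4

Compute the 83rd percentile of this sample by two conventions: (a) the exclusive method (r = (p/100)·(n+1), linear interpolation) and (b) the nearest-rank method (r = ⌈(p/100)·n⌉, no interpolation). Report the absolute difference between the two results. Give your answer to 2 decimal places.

Sorted: 9.3, 9.4, 9.5, 9.8, 10.0, 10.1, 10.2, 10.4, 10.5, 10.5, 10.5, 10.6, 10.8.
n = 13.
(a) r = 11.62; between ranks 11 (10.5) and 12 (10.6): 10.562.
(b) the nearest-rank method: rank 11 → 10.5.
|10.562 − 10.5| = 0.062.

0.06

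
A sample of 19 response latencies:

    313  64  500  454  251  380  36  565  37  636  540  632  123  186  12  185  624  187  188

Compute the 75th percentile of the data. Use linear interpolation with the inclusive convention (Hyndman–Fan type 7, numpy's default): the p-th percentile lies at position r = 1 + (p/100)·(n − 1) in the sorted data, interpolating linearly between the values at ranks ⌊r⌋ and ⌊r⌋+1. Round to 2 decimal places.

520.00

Sorted: 12, 36, 37, 64, 123, 185, 186, 187, 188, 251, 313, 380, 454, 500, 540, 565, 624, 632, 636.
n = 19.
r = 1 + (75/100)·(19 − 1) = 1 + 13.5 = 14.5.
Rank 14 is 500 and rank 15 is 540.
Interpolate: 500 + 0.5·(540 − 500) = 500 + 0.5·40 = 520.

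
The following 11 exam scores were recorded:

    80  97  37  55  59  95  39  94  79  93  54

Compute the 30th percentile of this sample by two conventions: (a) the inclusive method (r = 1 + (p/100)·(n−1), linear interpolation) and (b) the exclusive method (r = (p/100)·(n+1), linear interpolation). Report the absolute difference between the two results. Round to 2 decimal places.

Sorted: 37, 39, 54, 55, 59, 79, 80, 93, 94, 95, 97.
n = 11.
(a) r = 4 → value at rank 4 = 55.
(b) r = 3.6; between ranks 3 (54) and 4 (55): 54.6.
|55 − 54.6| = 0.4.

0.40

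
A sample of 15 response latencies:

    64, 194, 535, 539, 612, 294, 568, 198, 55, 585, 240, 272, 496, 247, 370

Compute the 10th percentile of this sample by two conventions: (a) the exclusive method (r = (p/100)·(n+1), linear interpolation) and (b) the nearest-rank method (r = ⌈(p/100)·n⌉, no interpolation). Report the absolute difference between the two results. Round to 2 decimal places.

Sorted: 55, 64, 194, 198, 240, 247, 272, 294, 370, 496, 535, 539, 568, 585, 612.
n = 15.
(a) r = 1.6; between ranks 1 (55) and 2 (64): 60.4.
(b) the nearest-rank method: rank 2 → 64.
|60.4 − 64| = 3.6.

3.60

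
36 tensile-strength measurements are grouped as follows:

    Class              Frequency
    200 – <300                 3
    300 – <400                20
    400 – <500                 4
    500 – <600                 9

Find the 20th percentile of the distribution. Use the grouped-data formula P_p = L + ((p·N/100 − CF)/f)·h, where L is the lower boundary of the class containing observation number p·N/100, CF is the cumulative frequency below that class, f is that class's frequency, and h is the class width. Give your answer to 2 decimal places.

321.00

N = 36; target position k = 20/100 · 36 = 7.2.
Cumulative frequencies: 3, 23, 27, 36.
Observation 7.2 falls in the class 300 – <400.
L = 300, CF = 3, f = 20, h = 100.
P20 = 300 + ((7.2 − 3)/20)·100 = 300 + 21 = 321.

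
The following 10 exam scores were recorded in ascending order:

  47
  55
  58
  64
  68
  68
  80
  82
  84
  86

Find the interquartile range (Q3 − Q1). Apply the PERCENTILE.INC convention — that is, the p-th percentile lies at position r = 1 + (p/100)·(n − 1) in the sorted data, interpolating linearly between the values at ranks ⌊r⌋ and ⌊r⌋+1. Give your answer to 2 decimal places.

n = 10.
P25: r = 3.25; ranks 3–4 are 58, 64; interpolating gives 59.5.
P75: r = 7.75; ranks 7–8 are 80, 82; interpolating gives 81.5.
Difference: 81.5 − 59.5 = 22.

22.00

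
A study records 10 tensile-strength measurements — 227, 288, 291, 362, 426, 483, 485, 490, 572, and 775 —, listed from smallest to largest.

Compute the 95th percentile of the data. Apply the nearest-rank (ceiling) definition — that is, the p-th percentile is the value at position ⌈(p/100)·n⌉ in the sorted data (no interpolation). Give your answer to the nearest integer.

775

n = 10.
Position = ⌈95/100 · 10⌉ = ⌈9.5⌉ = 10.
The value at rank 10 is 775.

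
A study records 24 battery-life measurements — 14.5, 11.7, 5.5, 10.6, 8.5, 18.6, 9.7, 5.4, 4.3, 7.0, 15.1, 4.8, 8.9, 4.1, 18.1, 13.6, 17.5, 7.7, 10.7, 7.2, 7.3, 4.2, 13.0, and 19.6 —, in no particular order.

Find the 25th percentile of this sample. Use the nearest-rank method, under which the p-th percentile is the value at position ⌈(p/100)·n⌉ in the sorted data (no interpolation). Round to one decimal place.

Sorted: 4.1, 4.2, 4.3, 4.8, 5.4, 5.5, 7.0, 7.2, 7.3, 7.7, 8.5, 8.9, 9.7, 10.6, 10.7, 11.7, 13.0, 13.6, 14.5, 15.1, 17.5, 18.1, 18.6, 19.6.
n = 24.
Position = ⌈25/100 · 24⌉ = ⌈6⌉ = 6.
The value at rank 6 is 5.5.

5.5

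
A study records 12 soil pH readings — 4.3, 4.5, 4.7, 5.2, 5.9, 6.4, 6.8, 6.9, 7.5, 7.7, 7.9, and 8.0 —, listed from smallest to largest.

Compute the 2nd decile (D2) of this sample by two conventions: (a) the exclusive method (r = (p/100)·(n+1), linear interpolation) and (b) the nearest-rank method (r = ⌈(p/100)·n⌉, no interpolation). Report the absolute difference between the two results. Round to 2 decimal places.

0.08

n = 12.
(a) r = 2.6; between ranks 2 (4.5) and 3 (4.7): 4.62.
(b) the nearest-rank method: rank 3 → 4.7.
|4.62 − 4.7| = 0.08.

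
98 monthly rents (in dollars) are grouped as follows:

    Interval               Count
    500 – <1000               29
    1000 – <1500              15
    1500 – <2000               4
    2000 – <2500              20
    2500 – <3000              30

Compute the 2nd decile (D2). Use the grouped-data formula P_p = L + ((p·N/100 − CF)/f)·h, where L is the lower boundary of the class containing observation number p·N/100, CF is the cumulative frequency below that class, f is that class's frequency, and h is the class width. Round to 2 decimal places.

N = 98; target position k = 20/100 · 98 = 19.6.
Cumulative frequencies: 29, 44, 48, 68, 98.
Observation 19.6 falls in the class 500 – <1000.
L = 500, CF = 0, f = 29, h = 500.
P20 = 500 + ((19.6 − 0)/29)·500 = 500 + 337.931 = 837.931.

837.93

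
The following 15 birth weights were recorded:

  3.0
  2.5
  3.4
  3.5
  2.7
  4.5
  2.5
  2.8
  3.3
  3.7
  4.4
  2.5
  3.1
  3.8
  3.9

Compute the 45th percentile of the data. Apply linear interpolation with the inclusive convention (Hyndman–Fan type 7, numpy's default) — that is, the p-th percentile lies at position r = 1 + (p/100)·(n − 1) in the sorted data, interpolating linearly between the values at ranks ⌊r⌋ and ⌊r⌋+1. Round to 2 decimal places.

Sorted: 2.5, 2.5, 2.5, 2.7, 2.8, 3.0, 3.1, 3.3, 3.4, 3.5, 3.7, 3.8, 3.9, 4.4, 4.5.
n = 15.
r = 1 + (45/100)·(15 − 1) = 1 + 6.3 = 7.3.
Rank 7 is 3.1 and rank 8 is 3.3.
Interpolate: 3.1 + 0.3·(3.3 − 3.1) = 3.1 + 0.3·0.2 = 3.16.

3.16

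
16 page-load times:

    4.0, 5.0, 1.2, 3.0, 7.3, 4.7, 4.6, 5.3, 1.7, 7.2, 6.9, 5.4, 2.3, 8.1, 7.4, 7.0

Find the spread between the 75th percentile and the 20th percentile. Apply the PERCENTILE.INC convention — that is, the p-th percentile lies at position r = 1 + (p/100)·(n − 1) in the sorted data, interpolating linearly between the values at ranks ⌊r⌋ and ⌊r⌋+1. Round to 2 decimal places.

4.05

Sorted: 1.2, 1.7, 2.3, 3.0, 4.0, 4.6, 4.7, 5.0, 5.3, 5.4, 6.9, 7.0, 7.2, 7.3, 7.4, 8.1.
n = 16.
P20: r = 4 (integer) → 3.
P75: r = 12.25; ranks 12–13 are 7.0, 7.2; interpolating gives 7.05.
Difference: 7.05 − 3 = 4.05.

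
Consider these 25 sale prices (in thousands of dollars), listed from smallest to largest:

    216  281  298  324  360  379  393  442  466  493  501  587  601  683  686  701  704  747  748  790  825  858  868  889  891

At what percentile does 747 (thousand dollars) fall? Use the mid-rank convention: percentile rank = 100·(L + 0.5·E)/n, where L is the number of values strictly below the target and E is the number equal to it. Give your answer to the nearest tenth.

70.0

Count below 747: L = 17; count equal: E = 1; n = 25.
Percentile rank = 100·(17 + 0.5·1)/25 = 100·17.5/25 = 70.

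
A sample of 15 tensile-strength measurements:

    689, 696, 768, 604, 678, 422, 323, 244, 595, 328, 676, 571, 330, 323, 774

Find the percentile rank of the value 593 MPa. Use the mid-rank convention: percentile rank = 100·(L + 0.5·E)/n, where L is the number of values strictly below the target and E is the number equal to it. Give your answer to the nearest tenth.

46.7

Sorted: 244, 323, 323, 328, 330, 422, 571, 595, 604, 676, 678, 689, 696, 768, 774.
Count below 593: L = 7; count equal: E = 0; n = 15.
Percentile rank = 100·(7 + 0.5·0)/15 = 100·7/15 = 46.67.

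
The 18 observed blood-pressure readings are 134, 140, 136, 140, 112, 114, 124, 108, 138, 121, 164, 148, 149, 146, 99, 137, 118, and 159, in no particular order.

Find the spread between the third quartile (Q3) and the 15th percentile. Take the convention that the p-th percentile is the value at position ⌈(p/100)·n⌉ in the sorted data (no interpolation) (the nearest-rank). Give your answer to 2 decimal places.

Sorted: 99, 108, 112, 114, 118, 121, 124, 134, 136, 137, 138, 140, 140, 146, 148, 149, 159, 164.
n = 18.
P15: rank ⌈15/100·18⌉ = 3 → 112.
P75: rank ⌈75/100·18⌉ = 14 → 146.
Difference: 146 − 112 = 34.

34.00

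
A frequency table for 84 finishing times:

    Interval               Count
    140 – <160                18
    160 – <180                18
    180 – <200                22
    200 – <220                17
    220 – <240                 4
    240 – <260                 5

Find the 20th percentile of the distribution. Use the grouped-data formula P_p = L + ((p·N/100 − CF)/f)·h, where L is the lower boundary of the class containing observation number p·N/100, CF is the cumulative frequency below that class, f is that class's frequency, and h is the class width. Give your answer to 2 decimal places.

158.67

N = 84; target position k = 20/100 · 84 = 16.8.
Cumulative frequencies: 18, 36, 58, 75, 79, 84.
Observation 16.8 falls in the class 140 – <160.
L = 140, CF = 0, f = 18, h = 20.
P20 = 140 + ((16.8 − 0)/18)·20 = 140 + 18.6667 = 158.667.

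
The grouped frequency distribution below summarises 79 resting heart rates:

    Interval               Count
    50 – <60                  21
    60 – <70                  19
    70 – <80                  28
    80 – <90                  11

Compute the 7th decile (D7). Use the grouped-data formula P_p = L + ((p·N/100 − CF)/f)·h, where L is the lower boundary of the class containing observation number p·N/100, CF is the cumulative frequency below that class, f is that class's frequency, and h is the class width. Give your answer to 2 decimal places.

75.46

N = 79; target position k = 70/100 · 79 = 55.3.
Cumulative frequencies: 21, 40, 68, 79.
Observation 55.3 falls in the class 70 – <80.
L = 70, CF = 40, f = 28, h = 10.
P70 = 70 + ((55.3 − 40)/28)·10 = 70 + 5.46429 = 75.4643.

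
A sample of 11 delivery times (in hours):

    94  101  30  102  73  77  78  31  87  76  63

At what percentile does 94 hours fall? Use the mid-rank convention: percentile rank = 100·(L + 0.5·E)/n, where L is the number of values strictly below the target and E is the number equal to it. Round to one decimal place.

Sorted: 30, 31, 63, 73, 76, 77, 78, 87, 94, 101, 102.
Count below 94: L = 8; count equal: E = 1; n = 11.
Percentile rank = 100·(8 + 0.5·1)/11 = 100·8.5/11 = 77.27.

77.3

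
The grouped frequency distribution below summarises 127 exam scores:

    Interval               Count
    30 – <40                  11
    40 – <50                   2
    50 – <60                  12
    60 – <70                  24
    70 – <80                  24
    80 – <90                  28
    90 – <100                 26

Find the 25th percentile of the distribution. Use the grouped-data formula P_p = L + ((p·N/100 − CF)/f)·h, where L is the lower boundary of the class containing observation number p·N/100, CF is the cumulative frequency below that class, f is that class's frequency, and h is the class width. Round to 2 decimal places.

N = 127; target position k = 25/100 · 127 = 31.75.
Cumulative frequencies: 11, 13, 25, 49, 73, 101, 127.
Observation 31.75 falls in the class 60 – <70.
L = 60, CF = 25, f = 24, h = 10.
P25 = 60 + ((31.75 − 25)/24)·10 = 60 + 2.8125 = 62.8125.

62.81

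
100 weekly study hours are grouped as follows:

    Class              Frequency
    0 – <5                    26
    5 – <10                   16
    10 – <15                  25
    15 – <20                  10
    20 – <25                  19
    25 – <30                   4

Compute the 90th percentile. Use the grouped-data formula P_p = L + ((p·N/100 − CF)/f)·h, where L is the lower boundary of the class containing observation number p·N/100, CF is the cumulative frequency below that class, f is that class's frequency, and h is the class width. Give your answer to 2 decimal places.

N = 100; target position k = 90/100 · 100 = 90.
Cumulative frequencies: 26, 42, 67, 77, 96, 100.
Observation 90 falls in the class 20 – <25.
L = 20, CF = 77, f = 19, h = 5.
P90 = 20 + ((90 − 77)/19)·5 = 20 + 3.42105 = 23.4211.

23.42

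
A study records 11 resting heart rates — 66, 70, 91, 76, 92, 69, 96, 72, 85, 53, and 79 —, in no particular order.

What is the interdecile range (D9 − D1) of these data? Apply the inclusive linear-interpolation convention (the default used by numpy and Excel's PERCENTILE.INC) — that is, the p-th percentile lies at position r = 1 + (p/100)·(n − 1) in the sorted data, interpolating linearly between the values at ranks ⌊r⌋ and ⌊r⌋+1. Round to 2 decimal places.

26.00

Sorted: 53, 66, 69, 70, 72, 76, 79, 85, 91, 92, 96.
n = 11.
P10: r = 2 (integer) → 66.
P90: r = 10 (integer) → 92.
Difference: 92 − 66 = 26.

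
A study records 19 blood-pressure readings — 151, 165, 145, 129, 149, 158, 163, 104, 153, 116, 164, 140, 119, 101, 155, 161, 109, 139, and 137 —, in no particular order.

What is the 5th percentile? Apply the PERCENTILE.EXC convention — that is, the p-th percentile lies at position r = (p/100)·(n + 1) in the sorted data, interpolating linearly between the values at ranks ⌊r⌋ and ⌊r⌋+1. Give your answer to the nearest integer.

Sorted: 101, 104, 109, 116, 119, 129, 137, 139, 140, 145, 149, 151, 153, 155, 158, 161, 163, 164, 165.
n = 19.
r = (5/100)·(19 + 1) = 1.
r is an integer, so P5 is the value at rank 1: 101.

101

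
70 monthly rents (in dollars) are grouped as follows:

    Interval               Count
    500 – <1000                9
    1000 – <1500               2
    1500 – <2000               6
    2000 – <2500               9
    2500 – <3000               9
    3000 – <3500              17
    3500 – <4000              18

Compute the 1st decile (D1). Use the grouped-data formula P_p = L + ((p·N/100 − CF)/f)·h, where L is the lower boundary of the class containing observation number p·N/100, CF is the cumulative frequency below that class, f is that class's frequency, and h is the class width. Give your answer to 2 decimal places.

N = 70; target position k = 10/100 · 70 = 7.
Cumulative frequencies: 9, 11, 17, 26, 35, 52, 70.
Observation 7 falls in the class 500 – <1000.
L = 500, CF = 0, f = 9, h = 500.
P10 = 500 + ((7 − 0)/9)·500 = 500 + 388.889 = 888.889.

888.89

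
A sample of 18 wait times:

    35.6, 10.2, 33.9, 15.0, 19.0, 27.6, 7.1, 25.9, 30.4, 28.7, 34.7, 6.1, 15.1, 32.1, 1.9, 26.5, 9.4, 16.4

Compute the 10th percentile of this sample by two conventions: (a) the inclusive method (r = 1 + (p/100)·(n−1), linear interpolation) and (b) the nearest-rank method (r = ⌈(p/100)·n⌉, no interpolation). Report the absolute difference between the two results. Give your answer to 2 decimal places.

Sorted: 1.9, 6.1, 7.1, 9.4, 10.2, 15.0, 15.1, 16.4, 19.0, 25.9, 26.5, 27.6, 28.7, 30.4, 32.1, 33.9, 34.7, 35.6.
n = 18.
(a) r = 2.7; between ranks 2 (6.1) and 3 (7.1): 6.8.
(b) the nearest-rank method: rank 2 → 6.1.
|6.8 − 6.1| = 0.7.

0.70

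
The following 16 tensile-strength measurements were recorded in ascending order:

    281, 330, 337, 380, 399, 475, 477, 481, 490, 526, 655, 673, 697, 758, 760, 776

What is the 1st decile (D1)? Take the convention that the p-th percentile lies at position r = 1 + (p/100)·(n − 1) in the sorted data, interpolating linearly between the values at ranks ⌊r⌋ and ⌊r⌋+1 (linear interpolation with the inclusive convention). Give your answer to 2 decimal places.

333.50

n = 16.
r = 1 + (10/100)·(16 − 1) = 1 + 1.5 = 2.5.
Rank 2 is 330 and rank 3 is 337.
Interpolate: 330 + 0.5·(337 − 330) = 330 + 0.5·7 = 333.5.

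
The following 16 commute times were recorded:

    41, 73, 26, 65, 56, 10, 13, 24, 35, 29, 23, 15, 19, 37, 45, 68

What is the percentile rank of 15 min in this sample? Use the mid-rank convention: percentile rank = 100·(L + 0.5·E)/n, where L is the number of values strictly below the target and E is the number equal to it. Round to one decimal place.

15.6

Sorted: 10, 13, 15, 19, 23, 24, 26, 29, 35, 37, 41, 45, 56, 65, 68, 73.
Count below 15: L = 2; count equal: E = 1; n = 16.
Percentile rank = 100·(2 + 0.5·1)/16 = 100·2.5/16 = 15.62.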